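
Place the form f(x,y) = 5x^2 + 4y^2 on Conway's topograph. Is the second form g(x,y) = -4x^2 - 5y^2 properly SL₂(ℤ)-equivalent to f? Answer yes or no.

D₁ = -80, D₂ = -80
f: flip: (5,0,4)→(4,0,5)
f: reduced (well bottom): (4,0,5) with a≤c, −a<b≤a
g is negative-definite; reduce −g:
−g: reduced (well bottom): (4,0,5) with a≤c, −a<b≤a
flip sign back: reduced form of g is (-4,0,-5)
reduced forms (4, 0, 5) vs (-4, 0, -5) ⇒ inequivalent

no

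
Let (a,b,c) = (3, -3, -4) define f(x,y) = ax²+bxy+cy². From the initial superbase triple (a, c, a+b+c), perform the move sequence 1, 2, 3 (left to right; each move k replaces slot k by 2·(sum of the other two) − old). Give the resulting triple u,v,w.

start (3,-4,-4) = (f(1,0),f(0,1),f(1,1))
replace slot 1: 2·((-4)+(-4)) − 3 = -19 → (-19,-4,-4)
replace slot 2: 2·((-19)+(-4)) − (-4) = -42 → (-19,-42,-4)
replace slot 3: 2·((-19)+(-42)) − (-4) = -118 → (-19,-42,-118)

-19,-42,-118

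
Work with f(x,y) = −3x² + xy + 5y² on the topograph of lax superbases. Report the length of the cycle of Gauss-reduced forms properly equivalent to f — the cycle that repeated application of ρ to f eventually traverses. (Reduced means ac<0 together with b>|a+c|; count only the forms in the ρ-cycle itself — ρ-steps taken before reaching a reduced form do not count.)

D = 61, ⌊√D⌋ = 7
descent: ρ → (5,-1,-3)
descent: ρ → (-3,7,1)  [lands on river]
river: ρ → (1,7,-3)
river: ρ → (-3,5,3)
river: ρ → (3,7,-1)
river: ρ → (-1,7,3)
river: ρ → (3,5,-3)
ρ-cycle length = 6 (tail of 2 descent steps not counted)

6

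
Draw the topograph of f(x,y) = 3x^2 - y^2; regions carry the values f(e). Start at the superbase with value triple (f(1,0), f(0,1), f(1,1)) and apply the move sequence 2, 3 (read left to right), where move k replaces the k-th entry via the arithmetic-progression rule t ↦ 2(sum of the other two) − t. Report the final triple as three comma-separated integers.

start (3,-1,2) = (f(1,0),f(0,1),f(1,1))
replace slot 2: 2·(3+2) − (-1) = 11 → (3,11,2)
replace slot 3: 2·(3+11) − 2 = 26 → (3,11,26)

3,11,26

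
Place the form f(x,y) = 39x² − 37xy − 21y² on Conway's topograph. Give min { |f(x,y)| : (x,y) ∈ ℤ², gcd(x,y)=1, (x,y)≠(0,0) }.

descent: ρ → (-21,37,39)  [lands on river]
river: ρ → (39,41,-19)
river: ρ → (-19,35,45)
river: ρ → (45,55,-9)
river: ρ → (-9,53,51)
river: ρ → (51,49,-11)
river: ρ → (-11,61,21)
river: ρ → (21,65,-5)
river: ρ → (-5,65,21)
river: ρ → (21,61,-11)
river: ρ → (-11,49,51)
river: ρ → (51,53,-9)
river: ρ → (-9,55,45)
river: ρ → (45,35,-19)
river: ρ → (-19,41,39)
river: ρ → (39,37,-21)
river: ρ → (-21,47,29)
river: ρ → (29,11,-39)
river: ρ → (-39,67,1)
river: ρ → (1,67,-39)
river: ρ → (-39,11,29)
river: ρ → (29,47,-21)
closes: descent 1, river 22
min |a| on river = 1

1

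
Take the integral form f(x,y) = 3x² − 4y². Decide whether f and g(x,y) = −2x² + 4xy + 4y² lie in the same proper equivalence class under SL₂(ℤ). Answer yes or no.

D₁ = 48, D₂ = 48
river cycle of f (length 2): (3, 6, -1), (-1, 6, 3)
river cycle of g (length 2): (4, 4, -2), (-2, 4, 4)
cycles differ ⇒ inequivalent

no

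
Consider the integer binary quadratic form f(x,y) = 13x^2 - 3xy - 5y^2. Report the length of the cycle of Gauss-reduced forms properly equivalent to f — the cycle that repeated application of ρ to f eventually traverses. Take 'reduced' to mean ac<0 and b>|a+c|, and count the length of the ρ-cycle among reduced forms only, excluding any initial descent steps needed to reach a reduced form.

D = 269, ⌊√D⌋ = 16
descent: ρ → (-5,13,5)  [lands on river]
river: ρ → (5,7,-11)
river: ρ → (-11,15,1)
river: ρ → (1,15,-11)
river: ρ → (-11,7,5)
river: ρ → (5,13,-5)
river: ρ → (-5,7,11)
river: ρ → (11,15,-1)
river: ρ → (-1,15,11)
river: ρ → (11,7,-5)
ρ-cycle length = 10 (tail of 1 descent step not counted)

10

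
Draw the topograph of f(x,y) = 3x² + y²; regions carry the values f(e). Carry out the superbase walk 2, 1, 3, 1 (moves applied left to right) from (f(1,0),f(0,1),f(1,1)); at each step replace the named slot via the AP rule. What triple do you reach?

start (3,1,4) = (f(1,0),f(0,1),f(1,1))
replace slot 2: 2·(3+4) − 1 = 13 → (3,13,4)
replace slot 1: 2·(13+4) − 3 = 31 → (31,13,4)
replace slot 3: 2·(31+13) − 4 = 84 → (31,13,84)
replace slot 1: 2·(13+84) − 31 = 163 → (163,13,84)

163,13,84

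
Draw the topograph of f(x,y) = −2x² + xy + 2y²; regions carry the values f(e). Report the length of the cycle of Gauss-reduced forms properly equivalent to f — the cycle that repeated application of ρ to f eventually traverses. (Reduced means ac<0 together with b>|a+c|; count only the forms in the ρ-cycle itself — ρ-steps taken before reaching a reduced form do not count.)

D = 17, ⌊√D⌋ = 4
river: ρ → (2,3,-1)
river: ρ → (-1,3,2)
river: ρ → (2,1,-2)
river: ρ → (-2,3,1)
river: ρ → (1,3,-2)
river: ρ → (-2,1,2)
ρ-cycle length = 6 (tail of 0 descent steps not counted)

6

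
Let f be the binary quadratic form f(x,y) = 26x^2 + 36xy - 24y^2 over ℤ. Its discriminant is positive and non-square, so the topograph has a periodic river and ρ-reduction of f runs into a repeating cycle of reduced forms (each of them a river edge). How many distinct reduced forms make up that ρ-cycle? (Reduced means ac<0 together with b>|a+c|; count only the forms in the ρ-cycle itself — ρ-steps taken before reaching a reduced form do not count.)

D = 3792, ⌊√D⌋ = 61
river: ρ → (-24,60,2)
river: ρ → (2,60,-24)
river: ρ → (-24,36,26)
river: ρ → (26,16,-34)
river: ρ → (-34,52,8)
river: ρ → (8,60,-6)
river: ρ → (-6,60,8)
river: ρ → (8,52,-34)
river: ρ → (-34,16,26)
river: ρ → (26,36,-24)
ρ-cycle length = 10 (tail of 0 descent steps not counted)

10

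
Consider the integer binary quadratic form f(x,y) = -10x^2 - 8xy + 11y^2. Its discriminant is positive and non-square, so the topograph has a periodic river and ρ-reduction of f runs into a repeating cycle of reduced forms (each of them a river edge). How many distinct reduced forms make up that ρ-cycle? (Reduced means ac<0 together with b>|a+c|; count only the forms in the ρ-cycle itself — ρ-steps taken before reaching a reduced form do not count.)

D = 504, ⌊√D⌋ = 22
descent: ρ → (11,8,-10)  [lands on river]
river: ρ → (-10,12,9)
river: ρ → (9,6,-13)
river: ρ → (-13,20,2)
river: ρ → (2,20,-13)
river: ρ → (-13,6,9)
river: ρ → (9,12,-10)
river: ρ → (-10,8,11)
river: ρ → (11,14,-7)
river: ρ → (-7,14,11)
ρ-cycle length = 10 (tail of 1 descent step not counted)

10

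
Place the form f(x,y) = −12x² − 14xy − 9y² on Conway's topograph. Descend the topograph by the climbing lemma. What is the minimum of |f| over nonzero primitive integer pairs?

translate: b→-10 (≡14 mod 24), so (12,14,9)→(12,-10,7)
flip: (12,-10,7)→(7,10,12)
translate: b→-4 (≡10 mod 14), so (7,10,12)→(7,-4,9)
reduced (well bottom): (7,-4,9) with a≤c, −a<b≤a
well minimum |f| = |-7| = 7 (negative-definite)

7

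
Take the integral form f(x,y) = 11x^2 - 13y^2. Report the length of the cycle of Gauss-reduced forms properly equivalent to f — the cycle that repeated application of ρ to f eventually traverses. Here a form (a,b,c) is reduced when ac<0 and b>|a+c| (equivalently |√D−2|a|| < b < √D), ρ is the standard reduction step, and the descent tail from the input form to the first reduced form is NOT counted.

D = 572, ⌊√D⌋ = 23
descent: ρ → (-13,0,11)
descent: ρ → (11,22,-2)  [lands on river]
river: ρ → (-2,22,11)
ρ-cycle length = 2 (tail of 2 descent steps not counted)

2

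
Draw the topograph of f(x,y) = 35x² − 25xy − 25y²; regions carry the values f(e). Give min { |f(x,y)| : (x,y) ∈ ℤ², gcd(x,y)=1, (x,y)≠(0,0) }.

descent: ρ → (-25,25,35)  [lands on river]
river: ρ → (35,45,-15)
river: ρ → (-15,45,35)
river: ρ → (35,25,-25)
closes: descent 1, river 4
min |a| on river = 15

15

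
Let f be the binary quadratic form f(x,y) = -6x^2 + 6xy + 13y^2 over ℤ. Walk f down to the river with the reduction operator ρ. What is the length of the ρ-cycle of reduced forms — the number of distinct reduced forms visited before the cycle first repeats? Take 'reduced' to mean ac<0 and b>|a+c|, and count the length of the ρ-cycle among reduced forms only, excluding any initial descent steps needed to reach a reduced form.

D = 348, ⌊√D⌋ = 18
descent: ρ → (13,-6,-6)
descent: ρ → (-6,18,1)  [lands on river]
river: ρ → (1,18,-6)
ρ-cycle length = 2 (tail of 2 descent steps not counted)

2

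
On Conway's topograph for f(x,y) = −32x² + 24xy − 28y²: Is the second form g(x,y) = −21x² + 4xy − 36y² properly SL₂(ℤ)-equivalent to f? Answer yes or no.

D₁ = -3008, D₂ = -3008
f is negative-definite; reduce −f:
−f: flip: (32,-24,28)→(28,24,32)
−f: reduced (well bottom): (28,24,32) with a≤c, −a<b≤a
flip sign back: reduced form of f is (-28,-24,-32)
g is negative-definite; reduce −g:
−g: reduced (well bottom): (21,-4,36) with a≤c, −a<b≤a
flip sign back: reduced form of g is (-21,4,-36)
reduced forms (-28, -24, -32) vs (-21, 4, -36) ⇒ inequivalent

no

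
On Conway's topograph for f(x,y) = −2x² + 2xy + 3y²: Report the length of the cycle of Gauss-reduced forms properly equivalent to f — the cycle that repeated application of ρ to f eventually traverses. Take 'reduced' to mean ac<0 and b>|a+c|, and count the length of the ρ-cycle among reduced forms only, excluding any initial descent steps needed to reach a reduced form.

D = 28, ⌊√D⌋ = 5
river: ρ → (3,4,-1)
river: ρ → (-1,4,3)
river: ρ → (3,2,-2)
river: ρ → (-2,2,3)
ρ-cycle length = 4 (tail of 0 descent steps not counted)

4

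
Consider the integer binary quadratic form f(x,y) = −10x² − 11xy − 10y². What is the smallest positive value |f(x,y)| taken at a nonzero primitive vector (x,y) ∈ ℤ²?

translate: b→-9 (≡11 mod 20), so (10,11,10)→(10,-9,9)
flip: (10,-9,9)→(9,9,10)
reduced (well bottom): (9,9,10) with a≤c, −a<b≤a
well minimum |f| = |-9| = 9 (negative-definite)

9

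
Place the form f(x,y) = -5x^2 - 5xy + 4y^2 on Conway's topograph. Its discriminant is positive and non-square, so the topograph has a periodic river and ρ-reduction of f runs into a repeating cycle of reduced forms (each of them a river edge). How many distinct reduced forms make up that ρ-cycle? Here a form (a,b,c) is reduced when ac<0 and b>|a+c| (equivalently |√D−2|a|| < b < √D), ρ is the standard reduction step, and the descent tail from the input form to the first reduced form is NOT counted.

D = 105, ⌊√D⌋ = 10
descent: ρ → (4,5,-5)  [lands on river]
river: ρ → (-5,5,4)
river: ρ → (4,3,-6)
river: ρ → (-6,9,1)
river: ρ → (1,9,-6)
river: ρ → (-6,3,4)
ρ-cycle length = 6 (tail of 1 descent step not counted)

6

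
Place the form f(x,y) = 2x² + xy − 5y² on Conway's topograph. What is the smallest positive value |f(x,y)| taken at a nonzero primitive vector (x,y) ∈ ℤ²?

descent: ρ → (-5,-1,2)
descent: ρ → (2,5,-2)  [lands on river]
river: ρ → (-2,3,4)
river: ρ → (4,5,-1)
river: ρ → (-1,5,4)
river: ρ → (4,3,-2)
river: ρ → (-2,5,2)
river: ρ → (2,3,-4)
river: ρ → (-4,5,1)
river: ρ → (1,5,-4)
river: ρ → (-4,3,2)
closes: descent 2, river 10
min |a| on river = 1

1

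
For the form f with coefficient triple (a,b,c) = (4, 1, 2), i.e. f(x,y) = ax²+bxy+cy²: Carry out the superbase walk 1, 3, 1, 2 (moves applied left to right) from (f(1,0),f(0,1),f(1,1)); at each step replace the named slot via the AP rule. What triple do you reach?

start (4,2,7) = (f(1,0),f(0,1),f(1,1))
replace slot 1: 2·(2+7) − 4 = 14 → (14,2,7)
replace slot 3: 2·(14+2) − 7 = 25 → (14,2,25)
replace slot 1: 2·(2+25) − 14 = 40 → (40,2,25)
replace slot 2: 2·(40+25) − 2 = 128 → (40,128,25)

40,128,25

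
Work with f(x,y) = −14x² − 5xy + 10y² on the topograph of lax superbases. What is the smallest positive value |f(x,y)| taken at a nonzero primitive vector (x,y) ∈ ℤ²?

descent: ρ → (10,5,-14)  [lands on river]
river: ρ → (-14,23,1)
river: ρ → (1,23,-14)
river: ρ → (-14,5,10)
river: ρ → (10,15,-9)
river: ρ → (-9,21,4)
river: ρ → (4,19,-14)
river: ρ → (-14,9,9)
river: ρ → (9,9,-14)
river: ρ → (-14,19,4)
river: ρ → (4,21,-9)
river: ρ → (-9,15,10)
closes: descent 1, river 12
min |a| on river = 1

1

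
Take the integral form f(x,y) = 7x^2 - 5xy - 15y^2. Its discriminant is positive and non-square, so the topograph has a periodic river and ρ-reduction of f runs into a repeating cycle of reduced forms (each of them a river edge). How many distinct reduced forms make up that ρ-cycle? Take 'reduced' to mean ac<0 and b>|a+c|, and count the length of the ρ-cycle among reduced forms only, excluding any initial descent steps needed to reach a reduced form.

D = 445, ⌊√D⌋ = 21
descent: ρ → (-15,5,7)
descent: ρ → (7,9,-13)  [lands on river]
river: ρ → (-13,17,3)
river: ρ → (3,19,-7)
river: ρ → (-7,9,13)
river: ρ → (13,17,-3)
river: ρ → (-3,19,7)
ρ-cycle length = 6 (tail of 2 descent steps not counted)

6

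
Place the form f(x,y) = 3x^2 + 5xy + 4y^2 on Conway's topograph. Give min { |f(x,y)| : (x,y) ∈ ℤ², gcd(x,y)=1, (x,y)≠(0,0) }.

translate: b→-1 (≡5 mod 6), so (3,5,4)→(3,-1,2)
flip: (3,-1,2)→(2,1,3)
reduced (well bottom): (2,1,3) with a≤c, −a<b≤a
well minimum = a = 2

2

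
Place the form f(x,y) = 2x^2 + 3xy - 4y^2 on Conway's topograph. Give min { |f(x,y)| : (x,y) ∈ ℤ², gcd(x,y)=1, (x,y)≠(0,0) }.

river: ρ → (-4,5,1)
river: ρ → (1,5,-4)
river: ρ → (-4,3,2)
river: ρ → (2,5,-2)
river: ρ → (-2,3,4)
river: ρ → (4,5,-1)
river: ρ → (-1,5,4)
river: ρ → (4,3,-2)
river: ρ → (-2,5,2)
river: ρ → (2,3,-4)
closes: descent 0, river 10
min |a| on river = 1

1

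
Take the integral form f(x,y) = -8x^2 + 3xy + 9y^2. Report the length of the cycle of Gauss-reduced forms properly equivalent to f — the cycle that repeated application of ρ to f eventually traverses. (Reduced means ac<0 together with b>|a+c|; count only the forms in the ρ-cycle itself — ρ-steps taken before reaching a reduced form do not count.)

D = 297, ⌊√D⌋ = 17
river: ρ → (9,15,-2)
river: ρ → (-2,17,1)
river: ρ → (1,17,-2)
river: ρ → (-2,15,9)
river: ρ → (9,3,-8)
river: ρ → (-8,13,4)
river: ρ → (4,11,-11)
river: ρ → (-11,11,4)
river: ρ → (4,13,-8)
river: ρ → (-8,3,9)
ρ-cycle length = 10 (tail of 0 descent steps not counted)

10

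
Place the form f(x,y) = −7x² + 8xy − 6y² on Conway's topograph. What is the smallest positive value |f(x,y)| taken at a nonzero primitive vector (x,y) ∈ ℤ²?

translate: b→6 (≡-8 mod 14), so (7,-8,6)→(7,6,5)
flip: (7,6,5)→(5,-6,7)
translate: b→4 (≡-6 mod 10), so (5,-6,7)→(5,4,6)
reduced (well bottom): (5,4,6) with a≤c, −a<b≤a
well minimum |f| = |-5| = 5 (negative-definite)

5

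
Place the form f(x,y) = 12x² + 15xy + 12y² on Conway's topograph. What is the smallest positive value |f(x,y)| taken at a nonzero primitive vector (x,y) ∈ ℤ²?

translate: b→-9 (≡15 mod 24), so (12,15,12)→(12,-9,9)
flip: (12,-9,9)→(9,9,12)
reduced (well bottom): (9,9,12) with a≤c, −a<b≤a
well minimum = a = 9

9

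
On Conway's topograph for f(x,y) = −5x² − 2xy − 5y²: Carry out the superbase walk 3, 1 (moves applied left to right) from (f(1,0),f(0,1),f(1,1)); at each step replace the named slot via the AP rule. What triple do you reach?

start (-5,-5,-12) = (f(1,0),f(0,1),f(1,1))
replace slot 3: 2·((-5)+(-5)) − (-12) = -8 → (-5,-5,-8)
replace slot 1: 2·((-5)+(-8)) − (-5) = -21 → (-21,-5,-8)

-21,-5,-8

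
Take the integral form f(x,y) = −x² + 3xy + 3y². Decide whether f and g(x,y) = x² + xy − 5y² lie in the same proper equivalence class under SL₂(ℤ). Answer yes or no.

D₁ = 21, D₂ = 21
river cycle of f (length 2): (3, 3, -1), (-1, 3, 3)
river cycle of g (length 2): (1, 3, -3), (-3, 3, 1)
cycles differ ⇒ inequivalent

no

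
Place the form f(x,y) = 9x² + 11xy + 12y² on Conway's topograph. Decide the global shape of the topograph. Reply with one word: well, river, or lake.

D = b²−4ac = 11² − 4·9·12 = -311
D < 0 ⇒ definite ⇒ every region one sign ⇒ single well

well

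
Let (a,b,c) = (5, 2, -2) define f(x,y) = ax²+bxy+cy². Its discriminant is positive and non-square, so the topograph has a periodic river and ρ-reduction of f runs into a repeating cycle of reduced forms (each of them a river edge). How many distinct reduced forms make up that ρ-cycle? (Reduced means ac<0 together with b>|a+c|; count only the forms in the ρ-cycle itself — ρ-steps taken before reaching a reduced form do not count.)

D = 44, ⌊√D⌋ = 6
descent: ρ → (-2,6,1)  [lands on river]
river: ρ → (1,6,-2)
ρ-cycle length = 2 (tail of 1 descent step not counted)

2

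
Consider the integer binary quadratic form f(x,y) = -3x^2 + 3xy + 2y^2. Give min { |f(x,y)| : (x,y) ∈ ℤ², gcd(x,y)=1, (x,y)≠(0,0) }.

river: ρ → (2,5,-1)
river: ρ → (-1,5,2)
river: ρ → (2,3,-3)
river: ρ → (-3,3,2)
closes: descent 0, river 4
min |a| on river = 1

1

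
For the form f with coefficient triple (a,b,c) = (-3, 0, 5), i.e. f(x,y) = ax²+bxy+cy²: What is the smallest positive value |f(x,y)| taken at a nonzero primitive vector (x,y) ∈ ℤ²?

descent: ρ → (5,0,-3)
descent: ρ → (-3,6,2)  [lands on river]
river: ρ → (2,6,-3)
closes: descent 2, river 2
min |a| on river = 2

2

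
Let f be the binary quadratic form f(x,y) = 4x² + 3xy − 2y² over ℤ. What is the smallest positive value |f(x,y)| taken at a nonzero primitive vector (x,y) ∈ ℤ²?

river: ρ → (-2,5,2)
river: ρ → (2,3,-4)
river: ρ → (-4,5,1)
river: ρ → (1,5,-4)
river: ρ → (-4,3,2)
river: ρ → (2,5,-2)
river: ρ → (-2,3,4)
river: ρ → (4,5,-1)
river: ρ → (-1,5,4)
river: ρ → (4,3,-2)
closes: descent 0, river 10
min |a| on river = 1

1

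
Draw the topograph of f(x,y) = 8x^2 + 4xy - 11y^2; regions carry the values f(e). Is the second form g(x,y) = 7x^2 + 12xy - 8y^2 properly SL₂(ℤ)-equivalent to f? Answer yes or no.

D₁ = 368, D₂ = 368
river cycle of f (length 8): (-11, 18, 1), (1, 18, -11), (-11, 4, 8), (8, 12, -7), (-7, 16, 4), (4, 16, -7), (-7, 12, 8), (8, 4, -11)
river cycle of g (length 8): (-8, 4, 11), (11, 18, -1), (-1, 18, 11), (11, 4, -8), (-8, 12, 7), (7, 16, -4), (-4, 16, 7), (7, 12, -8)
cycles differ ⇒ inequivalent

no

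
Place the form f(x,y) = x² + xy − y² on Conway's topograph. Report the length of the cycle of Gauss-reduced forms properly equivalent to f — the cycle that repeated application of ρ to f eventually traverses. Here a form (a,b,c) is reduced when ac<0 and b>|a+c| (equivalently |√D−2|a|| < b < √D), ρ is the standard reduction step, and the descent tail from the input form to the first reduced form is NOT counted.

D = 5, ⌊√D⌋ = 2
river: ρ → (-1,1,1)
river: ρ → (1,1,-1)
ρ-cycle length = 2 (tail of 0 descent steps not counted)

2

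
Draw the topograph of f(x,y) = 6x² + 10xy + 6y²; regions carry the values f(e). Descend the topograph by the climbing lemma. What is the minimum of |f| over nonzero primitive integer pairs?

translate: b→-2 (≡10 mod 12), so (6,10,6)→(6,-2,2)
flip: (6,-2,2)→(2,2,6)
reduced (well bottom): (2,2,6) with a≤c, −a<b≤a
well minimum = a = 2

2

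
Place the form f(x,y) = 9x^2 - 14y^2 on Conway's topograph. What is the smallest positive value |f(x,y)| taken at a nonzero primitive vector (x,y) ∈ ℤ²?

descent: ρ → (-14,0,9)
descent: ρ → (9,18,-5)  [lands on river]
river: ρ → (-5,22,1)
river: ρ → (1,22,-5)
river: ρ → (-5,18,9)
closes: descent 2, river 4
min |a| on river = 1

1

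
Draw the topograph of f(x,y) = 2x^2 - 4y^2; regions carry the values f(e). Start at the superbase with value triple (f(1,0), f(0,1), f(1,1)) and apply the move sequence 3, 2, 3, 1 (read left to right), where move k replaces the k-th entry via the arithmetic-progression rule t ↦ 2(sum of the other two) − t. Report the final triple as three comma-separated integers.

start (2,-4,-2) = (f(1,0),f(0,1),f(1,1))
replace slot 3: 2·(2+(-4)) − (-2) = -2 → (2,-4,-2)
replace slot 2: 2·(2+(-2)) − (-4) = 4 → (2,4,-2)
replace slot 3: 2·(2+4) − (-2) = 14 → (2,4,14)
replace slot 1: 2·(4+14) − 2 = 34 → (34,4,14)

34,4,14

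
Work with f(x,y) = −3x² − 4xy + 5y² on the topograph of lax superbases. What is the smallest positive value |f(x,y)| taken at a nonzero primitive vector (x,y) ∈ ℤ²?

descent: ρ → (5,4,-3)  [lands on river]
river: ρ → (-3,8,1)
river: ρ → (1,8,-3)
river: ρ → (-3,4,5)
river: ρ → (5,6,-2)
river: ρ → (-2,6,5)
closes: descent 1, river 6
min |a| on river = 1

1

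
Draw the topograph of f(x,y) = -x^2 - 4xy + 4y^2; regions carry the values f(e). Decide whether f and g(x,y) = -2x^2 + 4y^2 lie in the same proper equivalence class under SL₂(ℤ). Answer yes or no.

D₁ = 32, D₂ = 32
river cycle of f (length 2): (4, 4, -1), (-1, 4, 4)
river cycle of g (length 2): (-2, 4, 2), (2, 4, -2)
cycles differ ⇒ inequivalent

no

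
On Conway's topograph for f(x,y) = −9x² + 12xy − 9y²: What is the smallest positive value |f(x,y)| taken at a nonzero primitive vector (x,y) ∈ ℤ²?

translate: b→6 (≡-12 mod 18), so (9,-12,9)→(9,6,6)
flip: (9,6,6)→(6,-6,9)
translate: b→6 (≡-6 mod 12), so (6,-6,9)→(6,6,9)
reduced (well bottom): (6,6,9) with a≤c, −a<b≤a
well minimum |f| = |-6| = 6 (negative-definite)

6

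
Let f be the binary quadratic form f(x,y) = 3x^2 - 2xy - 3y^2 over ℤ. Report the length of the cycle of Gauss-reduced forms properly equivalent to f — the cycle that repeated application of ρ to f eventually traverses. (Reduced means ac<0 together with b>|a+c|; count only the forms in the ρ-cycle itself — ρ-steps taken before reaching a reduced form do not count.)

D = 40, ⌊√D⌋ = 6
descent: ρ → (-3,2,3)  [lands on river]
river: ρ → (3,4,-2)
river: ρ → (-2,4,3)
river: ρ → (3,2,-3)
river: ρ → (-3,4,2)
river: ρ → (2,4,-3)
ρ-cycle length = 6 (tail of 1 descent step not counted)

6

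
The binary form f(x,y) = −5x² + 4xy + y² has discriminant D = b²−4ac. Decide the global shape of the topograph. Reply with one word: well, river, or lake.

D = b²−4ac = 4² − 4·(-5)·1 = 36
D = 6² is a perfect square ⇒ form factors over ℤ ⇒ lakes

lake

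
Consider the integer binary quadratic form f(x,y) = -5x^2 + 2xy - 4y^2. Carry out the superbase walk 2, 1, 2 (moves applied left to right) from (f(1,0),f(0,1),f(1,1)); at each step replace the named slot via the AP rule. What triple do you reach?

start (-5,-4,-7) = (f(1,0),f(0,1),f(1,1))
replace slot 2: 2·((-5)+(-7)) − (-4) = -20 → (-5,-20,-7)
replace slot 1: 2·((-20)+(-7)) − (-5) = -49 → (-49,-20,-7)
replace slot 2: 2·((-49)+(-7)) − (-20) = -92 → (-49,-92,-7)

-49,-92,-7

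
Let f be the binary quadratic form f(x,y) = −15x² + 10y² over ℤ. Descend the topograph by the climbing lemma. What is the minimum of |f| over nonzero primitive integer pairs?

descent: ρ → (10,20,-5)  [lands on river]
river: ρ → (-5,20,10)
closes: descent 1, river 2
min |a| on river = 5

5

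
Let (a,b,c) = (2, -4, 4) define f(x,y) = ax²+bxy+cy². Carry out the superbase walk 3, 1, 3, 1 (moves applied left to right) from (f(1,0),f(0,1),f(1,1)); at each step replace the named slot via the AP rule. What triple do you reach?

start (2,4,2) = (f(1,0),f(0,1),f(1,1))
replace slot 3: 2·(2+4) − 2 = 10 → (2,4,10)
replace slot 1: 2·(4+10) − 2 = 26 → (26,4,10)
replace slot 3: 2·(26+4) − 10 = 50 → (26,4,50)
replace slot 1: 2·(4+50) − 26 = 82 → (82,4,50)

82,4,50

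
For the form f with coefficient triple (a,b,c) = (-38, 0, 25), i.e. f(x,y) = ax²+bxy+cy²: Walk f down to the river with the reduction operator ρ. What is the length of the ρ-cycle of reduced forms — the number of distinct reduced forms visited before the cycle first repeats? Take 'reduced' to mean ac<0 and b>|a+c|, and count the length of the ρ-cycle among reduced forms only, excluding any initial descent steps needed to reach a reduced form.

D = 3800, ⌊√D⌋ = 61
descent: ρ → (25,50,-13)  [lands on river]
river: ρ → (-13,54,17)
river: ρ → (17,48,-22)
river: ρ → (-22,40,25)
river: ρ → (25,60,-2)
river: ρ → (-2,60,25)
river: ρ → (25,40,-22)
river: ρ → (-22,48,17)
river: ρ → (17,54,-13)
river: ρ → (-13,50,25)
ρ-cycle length = 10 (tail of 1 descent step not counted)

10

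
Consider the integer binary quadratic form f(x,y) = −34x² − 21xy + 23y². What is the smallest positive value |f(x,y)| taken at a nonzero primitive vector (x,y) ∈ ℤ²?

descent: ρ → (23,21,-34)  [lands on river]
river: ρ → (-34,47,10)
river: ρ → (10,53,-19)
river: ρ → (-19,23,40)
river: ρ → (40,57,-2)
river: ρ → (-2,59,11)
river: ρ → (11,51,-22)
river: ρ → (-22,37,25)
river: ρ → (25,13,-34)
river: ρ → (-34,55,4)
river: ρ → (4,57,-20)
river: ρ → (-20,23,38)
river: ρ → (38,53,-5)
river: ρ → (-5,57,16)
river: ρ → (16,39,-32)
river: ρ → (-32,25,23)
closes: descent 1, river 16
min |a| on river = 2

2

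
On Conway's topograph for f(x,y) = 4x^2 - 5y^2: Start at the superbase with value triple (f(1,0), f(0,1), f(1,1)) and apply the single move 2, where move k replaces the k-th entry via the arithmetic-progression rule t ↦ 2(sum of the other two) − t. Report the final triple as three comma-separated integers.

start (4,-5,-1) = (f(1,0),f(0,1),f(1,1))
replace slot 2: 2·(4+(-1)) − (-5) = 11 → (4,11,-1)

4,11,-1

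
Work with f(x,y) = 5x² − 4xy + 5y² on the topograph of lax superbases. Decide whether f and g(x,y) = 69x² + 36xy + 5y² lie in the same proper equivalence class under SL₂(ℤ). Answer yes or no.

D₁ = -84, D₂ = -84
f: flip: (5,-4,5)→(5,4,5)
f: reduced (well bottom): (5,4,5) with a≤c, −a<b≤a
g: flip: (69,36,5)→(5,-36,69)
g: translate: b→4 (≡-36 mod 10), so (5,-36,69)→(5,4,5)
g: reduced (well bottom): (5,4,5) with a≤c, −a<b≤a
reduced forms (5, 4, 5) vs (5, 4, 5) ⇒ equivalent

yes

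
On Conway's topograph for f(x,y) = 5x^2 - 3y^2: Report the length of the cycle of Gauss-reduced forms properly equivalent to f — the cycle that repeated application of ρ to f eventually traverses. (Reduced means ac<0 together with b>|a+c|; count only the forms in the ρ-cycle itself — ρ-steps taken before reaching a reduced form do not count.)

D = 60, ⌊√D⌋ = 7
descent: ρ → (-3,6,2)  [lands on river]
river: ρ → (2,6,-3)
ρ-cycle length = 2 (tail of 1 descent step not counted)

2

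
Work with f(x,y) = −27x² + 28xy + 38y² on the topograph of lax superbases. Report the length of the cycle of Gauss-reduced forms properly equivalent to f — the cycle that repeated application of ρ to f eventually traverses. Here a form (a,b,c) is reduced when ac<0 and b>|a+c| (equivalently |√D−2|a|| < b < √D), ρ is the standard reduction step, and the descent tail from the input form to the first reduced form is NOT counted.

D = 4888, ⌊√D⌋ = 69
river: ρ → (38,48,-17)
river: ρ → (-17,54,29)
river: ρ → (29,62,-9)
river: ρ → (-9,64,22)
river: ρ → (22,68,-3)
river: ρ → (-3,64,66)
river: ρ → (66,68,-1)
river: ρ → (-1,68,66)
river: ρ → (66,64,-3)
river: ρ → (-3,68,22)
river: ρ → (22,64,-9)
river: ρ → (-9,62,29)
river: ρ → (29,54,-17)
river: ρ → (-17,48,38)
river: ρ → (38,28,-27)
river: ρ → (-27,26,39)
river: ρ → (39,52,-14)
river: ρ → (-14,60,23)
river: ρ → (23,32,-42)
river: ρ → (-42,52,13)
river: ρ → (13,52,-42)
river: ρ → (-42,32,23)
river: ρ → (23,60,-14)
river: ρ → (-14,52,39)
river: ρ → (39,26,-27)
river: ρ → (-27,28,38)
ρ-cycle length = 26 (tail of 0 descent steps not counted)

26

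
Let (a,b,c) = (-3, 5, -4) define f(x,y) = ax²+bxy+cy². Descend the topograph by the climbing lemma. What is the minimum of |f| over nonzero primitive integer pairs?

translate: b→1 (≡-5 mod 6), so (3,-5,4)→(3,1,2)
flip: (3,1,2)→(2,-1,3)
reduced (well bottom): (2,-1,3) with a≤c, −a<b≤a
well minimum |f| = |-2| = 2 (negative-definite)

2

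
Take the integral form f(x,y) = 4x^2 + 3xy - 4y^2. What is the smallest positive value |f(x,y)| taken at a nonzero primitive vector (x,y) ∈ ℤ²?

river: ρ → (-4,5,3)
river: ρ → (3,7,-2)
river: ρ → (-2,5,6)
river: ρ → (6,7,-1)
river: ρ → (-1,7,6)
river: ρ → (6,5,-2)
river: ρ → (-2,7,3)
river: ρ → (3,5,-4)
river: ρ → (-4,3,4)
river: ρ → (4,5,-3)
river: ρ → (-3,7,2)
river: ρ → (2,5,-6)
river: ρ → (-6,7,1)
river: ρ → (1,7,-6)
river: ρ → (-6,5,2)
river: ρ → (2,7,-3)
river: ρ → (-3,5,4)
river: ρ → (4,3,-4)
closes: descent 0, river 18
min |a| on river = 1

1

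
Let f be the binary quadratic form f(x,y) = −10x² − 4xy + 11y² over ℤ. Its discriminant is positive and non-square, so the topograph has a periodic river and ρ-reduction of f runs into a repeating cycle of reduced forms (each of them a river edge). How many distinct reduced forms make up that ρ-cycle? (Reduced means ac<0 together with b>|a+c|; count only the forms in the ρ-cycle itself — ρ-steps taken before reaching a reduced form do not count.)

D = 456, ⌊√D⌋ = 21
descent: ρ → (11,4,-10)  [lands on river]
river: ρ → (-10,16,5)
river: ρ → (5,14,-13)
river: ρ → (-13,12,6)
river: ρ → (6,12,-13)
river: ρ → (-13,14,5)
river: ρ → (5,16,-10)
river: ρ → (-10,4,11)
river: ρ → (11,18,-3)
river: ρ → (-3,18,11)
ρ-cycle length = 10 (tail of 1 descent step not counted)

10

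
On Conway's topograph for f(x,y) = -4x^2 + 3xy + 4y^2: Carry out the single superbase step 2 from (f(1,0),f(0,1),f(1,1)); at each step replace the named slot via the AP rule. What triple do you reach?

start (-4,4,3) = (f(1,0),f(0,1),f(1,1))
replace slot 2: 2·((-4)+3) − 4 = -6 → (-4,-6,3)

-4,-6,3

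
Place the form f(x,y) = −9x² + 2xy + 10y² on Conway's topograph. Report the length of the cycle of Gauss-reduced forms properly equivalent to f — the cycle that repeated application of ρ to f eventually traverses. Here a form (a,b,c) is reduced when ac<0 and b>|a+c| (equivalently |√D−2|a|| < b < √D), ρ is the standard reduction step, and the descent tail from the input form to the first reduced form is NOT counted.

D = 364, ⌊√D⌋ = 19
river: ρ → (10,18,-1)
river: ρ → (-1,18,10)
river: ρ → (10,2,-9)
river: ρ → (-9,16,3)
river: ρ → (3,14,-14)
river: ρ → (-14,14,3)
river: ρ → (3,16,-9)
river: ρ → (-9,2,10)
ρ-cycle length = 8 (tail of 0 descent steps not counted)

8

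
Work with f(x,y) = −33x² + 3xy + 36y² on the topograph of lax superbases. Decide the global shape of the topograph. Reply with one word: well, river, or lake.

D = b²−4ac = 3² − 4·(-33)·36 = 4761
D = 69² is a perfect square ⇒ form factors over ℤ ⇒ lakes

lake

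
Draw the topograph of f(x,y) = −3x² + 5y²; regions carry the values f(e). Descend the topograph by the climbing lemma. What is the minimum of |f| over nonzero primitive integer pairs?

descent: ρ → (5,0,-3)
descent: ρ → (-3,6,2)  [lands on river]
river: ρ → (2,6,-3)
closes: descent 2, river 2
min |a| on river = 2

2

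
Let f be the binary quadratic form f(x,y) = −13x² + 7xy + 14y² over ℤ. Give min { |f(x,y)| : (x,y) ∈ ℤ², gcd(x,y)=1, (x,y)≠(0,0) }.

river: ρ → (14,21,-6)
river: ρ → (-6,27,2)
river: ρ → (2,25,-19)
river: ρ → (-19,13,8)
river: ρ → (8,19,-13)
river: ρ → (-13,7,14)
closes: descent 0, river 6
min |a| on river = 2

2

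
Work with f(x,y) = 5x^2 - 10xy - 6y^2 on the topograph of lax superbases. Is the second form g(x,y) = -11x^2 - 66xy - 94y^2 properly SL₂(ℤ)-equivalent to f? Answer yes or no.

D₁ = 220, D₂ = 220
river cycle of f (length 4): (-6, 10, 5), (5, 10, -6), (-6, 14, 1), (1, 14, -6)
river cycle of g (length 4): (5, 10, -6), (-6, 14, 1), (1, 14, -6), (-6, 10, 5)
cycles coincide ⇒ equivalent

yes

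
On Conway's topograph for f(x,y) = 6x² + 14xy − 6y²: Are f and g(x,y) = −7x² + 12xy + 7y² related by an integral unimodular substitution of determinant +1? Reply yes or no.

D₁ = 340, D₂ = 340
river cycle of f (length 6): (-6, 10, 10), (10, 10, -6), (-6, 14, 6), (6, 10, -10), (-10, 10, 6), (6, 14, -6)
river cycle of g (length 14): (7, 16, -3), (-3, 14, 12), (12, 10, -5), (-5, 10, 12), (12, 14, -3), (-3, 16, 7), (7, 12, -7), (-7, 16, 3), (3, 14, -12), (-12, 10, 5), … (4 more)
cycles differ ⇒ inequivalent

no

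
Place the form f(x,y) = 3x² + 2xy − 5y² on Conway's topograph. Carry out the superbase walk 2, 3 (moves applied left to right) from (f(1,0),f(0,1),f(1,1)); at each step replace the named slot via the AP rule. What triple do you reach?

start (3,-5,0) = (f(1,0),f(0,1),f(1,1))
replace slot 2: 2·(3+0) − (-5) = 11 → (3,11,0)
replace slot 3: 2·(3+11) − 0 = 28 → (3,11,28)

3,11,28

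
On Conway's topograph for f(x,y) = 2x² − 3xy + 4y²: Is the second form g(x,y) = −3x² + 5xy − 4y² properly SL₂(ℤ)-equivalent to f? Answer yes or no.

D₁ = -23, D₂ = -23
f: translate: b→1 (≡-3 mod 4), so (2,-3,4)→(2,1,3)
f: reduced (well bottom): (2,1,3) with a≤c, −a<b≤a
g is negative-definite; reduce −g:
−g: translate: b→1 (≡-5 mod 6), so (3,-5,4)→(3,1,2)
−g: flip: (3,1,2)→(2,-1,3)
−g: reduced (well bottom): (2,-1,3) with a≤c, −a<b≤a
flip sign back: reduced form of g is (-2,1,-3)
reduced forms (2, 1, 3) vs (-2, 1, -3) ⇒ inequivalent

no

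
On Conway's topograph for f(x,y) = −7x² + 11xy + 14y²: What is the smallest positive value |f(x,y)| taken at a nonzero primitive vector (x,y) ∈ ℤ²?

river: ρ → (14,17,-4)
river: ρ → (-4,15,18)
river: ρ → (18,21,-1)
river: ρ → (-1,21,18)
river: ρ → (18,15,-4)
river: ρ → (-4,17,14)
river: ρ → (14,11,-7)
river: ρ → (-7,17,8)
river: ρ → (8,15,-9)
river: ρ → (-9,21,2)
river: ρ → (2,19,-19)
river: ρ → (-19,19,2)
river: ρ → (2,21,-9)
river: ρ → (-9,15,8)
river: ρ → (8,17,-7)
river: ρ → (-7,11,14)
closes: descent 0, river 16
min |a| on river = 1

1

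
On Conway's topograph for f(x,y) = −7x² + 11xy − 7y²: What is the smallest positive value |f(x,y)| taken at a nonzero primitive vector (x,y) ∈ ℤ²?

translate: b→3 (≡-11 mod 14), so (7,-11,7)→(7,3,3)
flip: (7,3,3)→(3,-3,7)
translate: b→3 (≡-3 mod 6), so (3,-3,7)→(3,3,7)
reduced (well bottom): (3,3,7) with a≤c, −a<b≤a
well minimum |f| = |-3| = 3 (negative-definite)

3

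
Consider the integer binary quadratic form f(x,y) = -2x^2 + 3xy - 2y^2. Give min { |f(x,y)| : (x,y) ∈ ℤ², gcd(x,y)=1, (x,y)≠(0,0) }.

translate: b→1 (≡-3 mod 4), so (2,-3,2)→(2,1,1)
flip: (2,1,1)→(1,-1,2)
translate: b→1 (≡-1 mod 2), so (1,-1,2)→(1,1,2)
reduced (well bottom): (1,1,2) with a≤c, −a<b≤a
well minimum |f| = |-1| = 1 (negative-definite)

1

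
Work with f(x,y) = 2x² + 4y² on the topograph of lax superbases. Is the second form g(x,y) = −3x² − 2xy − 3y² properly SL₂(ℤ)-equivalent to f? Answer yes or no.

D₁ = -32, D₂ = -32
f: reduced (well bottom): (2,0,4) with a≤c, −a<b≤a
g is negative-definite; reduce −g:
−g: reduced (well bottom): (3,2,3) with a≤c, −a<b≤a
flip sign back: reduced form of g is (-3,-2,-3)
reduced forms (2, 0, 4) vs (-3, -2, -3) ⇒ inequivalent

no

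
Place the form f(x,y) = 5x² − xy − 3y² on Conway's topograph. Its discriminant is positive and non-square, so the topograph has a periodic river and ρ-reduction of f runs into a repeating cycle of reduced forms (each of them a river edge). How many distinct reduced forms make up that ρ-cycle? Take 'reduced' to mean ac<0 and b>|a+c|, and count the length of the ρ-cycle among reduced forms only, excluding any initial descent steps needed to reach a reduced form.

D = 61, ⌊√D⌋ = 7
descent: ρ → (-3,7,1)  [lands on river]
river: ρ → (1,7,-3)
river: ρ → (-3,5,3)
river: ρ → (3,7,-1)
river: ρ → (-1,7,3)
river: ρ → (3,5,-3)
ρ-cycle length = 6 (tail of 1 descent step not counted)

6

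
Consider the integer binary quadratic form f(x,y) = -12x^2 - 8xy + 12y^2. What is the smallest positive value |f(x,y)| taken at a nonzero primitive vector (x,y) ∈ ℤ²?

descent: ρ → (12,8,-12)  [lands on river]
river: ρ → (-12,16,8)
river: ρ → (8,16,-12)
river: ρ → (-12,8,12)
river: ρ → (12,16,-8)
river: ρ → (-8,16,12)
closes: descent 1, river 6
min |a| on river = 8

8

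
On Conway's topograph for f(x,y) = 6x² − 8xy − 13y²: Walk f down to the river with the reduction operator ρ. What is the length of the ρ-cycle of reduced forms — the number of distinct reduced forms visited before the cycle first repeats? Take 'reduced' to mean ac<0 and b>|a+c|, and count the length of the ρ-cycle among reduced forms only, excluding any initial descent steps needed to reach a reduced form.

D = 376, ⌊√D⌋ = 19
descent: ρ → (-13,8,6)  [lands on river]
river: ρ → (6,16,-5)
river: ρ → (-5,14,9)
river: ρ → (9,4,-10)
river: ρ → (-10,16,3)
river: ρ → (3,14,-15)
river: ρ → (-15,16,2)
river: ρ → (2,16,-15)
river: ρ → (-15,14,3)
river: ρ → (3,16,-10)
river: ρ → (-10,4,9)
river: ρ → (9,14,-5)
river: ρ → (-5,16,6)
river: ρ → (6,8,-13)
river: ρ → (-13,18,1)
river: ρ → (1,18,-13)
ρ-cycle length = 16 (tail of 1 descent step not counted)

16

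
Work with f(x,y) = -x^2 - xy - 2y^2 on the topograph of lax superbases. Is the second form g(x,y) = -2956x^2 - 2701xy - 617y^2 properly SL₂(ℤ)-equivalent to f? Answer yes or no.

D₁ = -7, D₂ = -7
f is negative-definite; reduce −f:
−f: reduced (well bottom): (1,1,2) with a≤c, −a<b≤a
flip sign back: reduced form of f is (-1,-1,-2)
g is negative-definite; reduce −g:
−g: flip: (2956,2701,617)→(617,-2701,2956)
−g: translate: b→-233 (≡-2701 mod 1234), so (617,-2701,2956)→(617,-233,22)
−g: flip: (617,-233,22)→(22,233,617)
−g: translate: b→13 (≡233 mod 44), so (22,233,617)→(22,13,2)
−g: flip: (22,13,2)→(2,-13,22)
−g: translate: b→-1 (≡-13 mod 4), so (2,-13,22)→(2,-1,1)
−g: flip: (2,-1,1)→(1,1,2)
−g: reduced (well bottom): (1,1,2) with a≤c, −a<b≤a
flip sign back: reduced form of g is (-1,-1,-2)
reduced forms (-1, -1, -2) vs (-1, -1, -2) ⇒ equivalent

yes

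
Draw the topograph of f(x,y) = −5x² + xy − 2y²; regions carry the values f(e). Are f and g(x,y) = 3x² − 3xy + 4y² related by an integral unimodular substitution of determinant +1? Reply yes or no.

D₁ = -39, D₂ = -39
f is negative-definite; reduce −f:
−f: flip: (5,-1,2)→(2,1,5)
−f: reduced (well bottom): (2,1,5) with a≤c, −a<b≤a
flip sign back: reduced form of f is (-2,-1,-5)
g: translate: b→3 (≡-3 mod 6), so (3,-3,4)→(3,3,4)
g: reduced (well bottom): (3,3,4) with a≤c, −a<b≤a
reduced forms (-2, -1, -5) vs (3, 3, 4) ⇒ inequivalent

no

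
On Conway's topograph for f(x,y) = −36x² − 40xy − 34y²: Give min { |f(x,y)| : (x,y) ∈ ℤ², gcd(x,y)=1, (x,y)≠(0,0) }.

translate: b→-32 (≡40 mod 72), so (36,40,34)→(36,-32,30)
flip: (36,-32,30)→(30,32,36)
translate: b→-28 (≡32 mod 60), so (30,32,36)→(30,-28,34)
reduced (well bottom): (30,-28,34) with a≤c, −a<b≤a
well minimum |f| = |-30| = 30 (negative-definite)

30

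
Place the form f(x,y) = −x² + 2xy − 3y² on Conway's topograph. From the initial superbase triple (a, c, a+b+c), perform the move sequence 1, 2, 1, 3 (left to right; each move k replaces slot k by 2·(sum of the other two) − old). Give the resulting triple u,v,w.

start (-1,-3,-2) = (f(1,0),f(0,1),f(1,1))
replace slot 1: 2·((-3)+(-2)) − (-1) = -9 → (-9,-3,-2)
replace slot 2: 2·((-9)+(-2)) − (-3) = -19 → (-9,-19,-2)
replace slot 1: 2·((-19)+(-2)) − (-9) = -33 → (-33,-19,-2)
replace slot 3: 2·((-33)+(-19)) − (-2) = -102 → (-33,-19,-102)

-33,-19,-102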